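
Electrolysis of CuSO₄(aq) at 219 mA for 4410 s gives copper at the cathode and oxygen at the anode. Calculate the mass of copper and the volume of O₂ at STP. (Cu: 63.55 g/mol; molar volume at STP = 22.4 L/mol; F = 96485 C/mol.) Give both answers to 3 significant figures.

0.318 g Cu; 0.0561 L O₂

Q = 0.219 × 4410 = 965.8 C; n(e⁻) = 965.8 / 96485 = 0.01001 mol
Cathode: Cu²⁺ + 2e⁻ → Cu → n(Cu) = 0.01001/2 = 0.005005 mol → 0.318 g
Anode: 2H₂O → O₂ + 4H⁺ + 4e⁻ → n(O₂) = 0.01001/4 = 0.002503 mol → 0.0561 L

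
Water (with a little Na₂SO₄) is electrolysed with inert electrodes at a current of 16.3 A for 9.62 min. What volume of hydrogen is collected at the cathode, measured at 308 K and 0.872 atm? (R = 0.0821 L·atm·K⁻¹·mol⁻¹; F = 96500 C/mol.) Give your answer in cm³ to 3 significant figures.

1410 cm³

Q = It = 16.3 × 577.2 = 9408 C
n(e⁻) = Q/F = 9408/96500 = 0.09749 mol
2H⁺ + 2e⁻ → H₂, so n(H₂) = 0.09749 / 2 = 0.04875 mol
V = nRT/P = 0.04875 × 0.0821 × 308 / 0.872 = 1.414 L
= 1410 cm³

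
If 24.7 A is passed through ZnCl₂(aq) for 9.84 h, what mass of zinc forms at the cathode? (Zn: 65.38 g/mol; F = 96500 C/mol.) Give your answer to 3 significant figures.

296 g

Q = It = 24.7 × 35424 = 8.750×10^5 C
n(e⁻) = 8.750×10^5 / 96500 = 9.067 mol
Zn²⁺ + 2e⁻ → Zn, so n(Zn) = 9.067 / 2 = 4.534 mol
m = 4.534 × 65.38 = 296 g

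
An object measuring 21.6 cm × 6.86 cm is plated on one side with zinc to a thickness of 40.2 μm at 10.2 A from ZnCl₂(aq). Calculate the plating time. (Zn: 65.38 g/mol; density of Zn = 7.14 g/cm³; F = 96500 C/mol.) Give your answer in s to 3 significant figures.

Plated area = 21.6 × 6.86 = 148.2 cm²
Volume = 148.2 × 40.2×10⁻⁴ cm = 0.5958 cm³
m(Zn) = 0.5958 × 7.14 = 4.254 g
n(Zn) = 4.254 / 65.38 = 0.06507 mol; n(e⁻) = 2 × 0.06507 = 0.1301 mol
Q = 0.1301 × 96500 = 12550 C
t = 12550 / 10.2 = 1230 s

1230 s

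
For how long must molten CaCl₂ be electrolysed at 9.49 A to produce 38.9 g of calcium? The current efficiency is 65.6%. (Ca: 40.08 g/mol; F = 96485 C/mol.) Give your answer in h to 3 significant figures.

n(Ca) = 38.9 / 40.08 = 0.9706 mol
Ca²⁺ + 2e⁻ → Ca, so n(e⁻) = 2 × 0.9706 = 1.941 mol
Q = 1.941 × 96485 / 0.656 = 2.855×10^5 C
t = Q / I = 2.855×10^5 / 9.49 = 30080 s = 8.36 h

8.36 h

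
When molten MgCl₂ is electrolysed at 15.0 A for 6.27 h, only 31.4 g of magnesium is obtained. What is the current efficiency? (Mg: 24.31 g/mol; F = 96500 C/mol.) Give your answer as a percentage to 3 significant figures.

73.6%

Q = 15.0 × 22572 = 3.386×10^5 C
n(e⁻) = 3.386×10^5 / 96500 = 3.509 mol
Mg²⁺ + 2e⁻ → Mg, so theoretical n(Mg) = 1.755 mol → 42.66 g
Efficiency = 31.4 / 42.66 = 0.7361 = 73.6%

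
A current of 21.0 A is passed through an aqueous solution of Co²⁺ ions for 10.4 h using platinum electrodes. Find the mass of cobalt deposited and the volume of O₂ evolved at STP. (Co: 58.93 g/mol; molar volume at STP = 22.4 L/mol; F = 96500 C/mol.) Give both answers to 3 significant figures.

Q = 21.0 × 37440 = 7.862×10^5 C; n(e⁻) = 7.862×10^5 / 96500 = 8.147 mol
Cathode: Co²⁺ + 2e⁻ → Co → n(Co) = 8.147/2 = 4.074 mol → 240 g
Anode: 2H₂O → O₂ + 4H⁺ + 4e⁻ → n(O₂) = 8.147/4 = 2.037 mol → 45.6 L

240 g Co; 45.6 L O₂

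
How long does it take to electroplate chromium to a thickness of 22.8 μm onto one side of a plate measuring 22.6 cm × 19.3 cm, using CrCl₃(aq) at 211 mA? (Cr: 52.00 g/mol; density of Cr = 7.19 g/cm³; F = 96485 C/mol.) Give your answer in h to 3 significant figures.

Plated area = 22.6 × 19.3 = 436.2 cm²
Volume = 436.2 × 22.8×10⁻⁴ cm = 0.9945 cm³
m(Cr) = 0.9945 × 7.19 = 7.150 g
n(Cr) = 7.150 / 52.00 = 0.1375 mol; n(e⁻) = 3 × 0.1375 = 0.4125 mol
Q = 0.4125 × 96485 = 39800 C
t = 39800 / 0.211 = 1.886×10^5 s = 52.4 h

52.4 h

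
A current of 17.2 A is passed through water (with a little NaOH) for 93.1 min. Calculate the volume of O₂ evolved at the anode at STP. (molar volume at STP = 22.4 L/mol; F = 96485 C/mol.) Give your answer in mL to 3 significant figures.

Charge passed = 17.2 × 5586 = 96080 C
Moles of electrons = 96080 / 96485 = 0.9958 mol
2H₂O → O₂ + 4H⁺ + 4e⁻, so n(O₂) = 0.9958 / 4 = 0.2490 mol
V = 0.2490 × 22.4 = 5.578 L
= 5580 mL

5580 mL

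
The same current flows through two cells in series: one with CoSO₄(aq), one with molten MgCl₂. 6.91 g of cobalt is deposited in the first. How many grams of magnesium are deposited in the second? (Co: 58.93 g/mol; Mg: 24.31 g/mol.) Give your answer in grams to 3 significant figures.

n(Co) = 6.91 / 58.93 = 0.1173 mol
Co²⁺ + 2e⁻ → Co, so n(e⁻) = 2 × 0.1173 = 0.2346 mol
Since the cells are in series, n(e⁻) in the Mg cell is also 0.2346 mol.
Mg²⁺ + 2e⁻ → Mg, so n(Mg) = 0.2346 / 2 = 0.1173 mol
m(Mg) = 0.1173 × 24.31 = 2.85 g

2.85 g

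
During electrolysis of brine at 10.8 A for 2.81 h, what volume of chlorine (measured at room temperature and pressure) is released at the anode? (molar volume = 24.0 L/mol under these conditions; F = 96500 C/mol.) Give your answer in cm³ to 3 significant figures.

Charge passed = 10.8 × 10116 = 1.093×10^5 C
n(e⁻) = Q/F = 1.093×10^5/96500 = 1.133 mol
2Cl⁻ → Cl₂ + 2e⁻, so n(Cl₂) = 1.133 / 2 = 0.5665 mol
V = 0.5665 × 24.0 = 13.60 L
= 13600 cm³

13600 cm³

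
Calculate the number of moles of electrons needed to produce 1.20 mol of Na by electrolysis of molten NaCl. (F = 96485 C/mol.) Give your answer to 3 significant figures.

1.20 mol

Na⁺ + e⁻ → Na, so n(e⁻) = 1 × 1.20 = 1.200 mol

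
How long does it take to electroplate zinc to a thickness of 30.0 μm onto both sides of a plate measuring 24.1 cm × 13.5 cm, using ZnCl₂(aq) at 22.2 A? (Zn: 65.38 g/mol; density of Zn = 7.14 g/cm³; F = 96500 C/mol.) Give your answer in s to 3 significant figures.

1850 s

Plated area = 2 × 24.1 × 13.5 = 650.7 cm²
Volume = 650.7 × 30.0×10⁻⁴ cm = 1.952 cm³
m(Zn) = 1.952 × 7.14 = 13.94 g
n(Zn) = 13.94 / 65.38 = 0.2132 mol; n(e⁻) = 2 × 0.2132 = 0.4264 mol
Q = 0.4264 × 96500 = 41150 C
t = 41150 / 22.2 = 1854 s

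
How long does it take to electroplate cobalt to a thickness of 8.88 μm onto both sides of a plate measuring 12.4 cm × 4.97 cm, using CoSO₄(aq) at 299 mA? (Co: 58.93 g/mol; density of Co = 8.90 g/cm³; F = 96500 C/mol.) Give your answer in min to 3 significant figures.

178 min

Plated area = 2 × 12.4 × 4.97 = 123.3 cm²
Volume = 123.3 × 8.88×10⁻⁴ cm = 0.1095 cm³
m(Co) = 0.1095 × 8.90 = 0.9746 g
n(Co) = 0.9746 / 58.93 = 0.01654 mol; n(e⁻) = 2 × 0.01654 = 0.03308 mol
Q = 0.03308 × 96500 = 3192 C
t = 3192 / 0.299 = 10680 s = 178 min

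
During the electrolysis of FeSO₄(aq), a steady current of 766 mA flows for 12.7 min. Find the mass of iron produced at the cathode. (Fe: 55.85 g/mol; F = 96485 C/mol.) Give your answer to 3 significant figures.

0.169 g

Q = It = 0.766 × 762 = 583.7 C
Moles of electrons = 583.7 / 96485 = 0.006050 mol
Fe²⁺ + 2e⁻ → Fe, so n(Fe) = 0.006050 / 2 = 0.003025 mol
m = 0.003025 × 55.85 = 0.169 g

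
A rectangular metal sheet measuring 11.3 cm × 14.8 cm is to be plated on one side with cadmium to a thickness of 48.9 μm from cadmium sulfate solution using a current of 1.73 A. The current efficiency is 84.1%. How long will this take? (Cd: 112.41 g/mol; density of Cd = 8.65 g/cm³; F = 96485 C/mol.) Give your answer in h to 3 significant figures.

2.32 h

Plated area = 11.3 × 14.8 = 167.2 cm²
Volume = 167.2 × 48.9×10⁻⁴ cm = 0.8176 cm³
m(Cd) = 0.8176 × 8.65 = 7.072 g
n(Cd) = 7.072 / 112.41 = 0.06291 mol; n(e⁻) = 2 × 0.06291 = 0.1258 mol
Q = 0.1258 × 96485 / 0.841 = 14430 C
t = 14430 / 1.73 = 8341 s = 2.32 h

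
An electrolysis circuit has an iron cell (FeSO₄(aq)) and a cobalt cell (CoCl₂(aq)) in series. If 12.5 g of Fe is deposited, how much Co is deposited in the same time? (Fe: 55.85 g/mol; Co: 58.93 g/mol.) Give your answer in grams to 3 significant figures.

n(Fe) = 12.5 / 55.85 = 0.2238 mol
Fe²⁺ + 2e⁻ → Fe, so n(e⁻) = 2 × 0.2238 = 0.4476 mol
Since the cells are in series, n(e⁻) in the Co cell is also 0.4476 mol.
Co²⁺ + 2e⁻ → Co, so n(Co) = 0.4476 / 2 = 0.2238 mol
m(Co) = 0.2238 × 58.93 = 13.2 g

13.2 g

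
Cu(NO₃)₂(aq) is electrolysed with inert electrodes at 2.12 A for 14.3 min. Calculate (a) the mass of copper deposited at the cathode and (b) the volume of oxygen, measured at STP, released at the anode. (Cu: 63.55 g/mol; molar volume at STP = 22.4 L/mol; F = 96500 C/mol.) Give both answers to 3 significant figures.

Q = 2.12 × 858 = 1819 C; n(e⁻) = 1819 / 96500 = 0.01885 mol
Cathode: Cu²⁺ + 2e⁻ → Cu → n(Cu) = 0.01885/2 = 0.009425 mol → 0.599 g
Anode: 2H₂O → O₂ + 4H⁺ + 4e⁻ → n(O₂) = 0.01885/4 = 0.004713 mol → 0.106 L

0.599 g Cu; 0.106 L O₂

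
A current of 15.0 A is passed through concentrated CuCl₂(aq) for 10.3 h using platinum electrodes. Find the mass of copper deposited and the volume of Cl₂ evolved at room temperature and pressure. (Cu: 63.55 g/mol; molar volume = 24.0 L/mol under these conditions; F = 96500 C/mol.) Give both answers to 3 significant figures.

Q = 15.0 × 37080 = 5.562×10^5 C; n(e⁻) = 5.562×10^5 / 96500 = 5.764 mol
Cathode: Cu²⁺ + 2e⁻ → Cu → n(Cu) = 5.764/2 = 2.882 mol → 183 g
Anode: 2Cl⁻ → Cl₂ + 2e⁻ → n(Cl₂) = 5.764/2 = 2.882 mol → 69.2 L

183 g Cu; 69.2 L Cl₂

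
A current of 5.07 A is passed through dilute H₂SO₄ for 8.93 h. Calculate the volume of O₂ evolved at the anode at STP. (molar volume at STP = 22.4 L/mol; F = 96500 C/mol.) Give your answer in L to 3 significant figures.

9.46 L

Q = 5.07 A × 32148 s = 1.630×10^5 C
Moles of electrons = 1.630×10^5 / 96500 = 1.689 mol
2H₂O → O₂ + 4H⁺ + 4e⁻, so n(O₂) = 1.689 / 4 = 0.4223 mol
V = 0.4223 × 22.4 = 9.460 L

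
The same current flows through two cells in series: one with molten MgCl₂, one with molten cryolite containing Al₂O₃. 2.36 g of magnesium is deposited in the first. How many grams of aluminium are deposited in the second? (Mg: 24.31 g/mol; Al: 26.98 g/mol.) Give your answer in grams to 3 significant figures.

n(Mg) = 2.36 / 24.31 = 0.09708 mol
Mg²⁺ + 2e⁻ → Mg, so n(e⁻) = 2 × 0.09708 = 0.1942 mol
The cells are in series, so the same charge (and hence the same n(e⁻) = 0.1942 mol) passes through both.
Al³⁺ + 3e⁻ → Al, so n(Al) = 0.1942 / 3 = 0.06473 mol
m(Al) = 0.06473 × 26.98 = 1.75 g

1.75 g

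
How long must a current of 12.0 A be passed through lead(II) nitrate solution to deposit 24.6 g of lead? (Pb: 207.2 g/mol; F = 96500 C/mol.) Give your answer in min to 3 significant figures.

31.8 min

n(Pb) = 24.6 / 207.2 = 0.1187 mol
Pb²⁺ + 2e⁻ → Pb, so n(e⁻) = 2 × 0.1187 = 0.2374 mol
Q = 0.2374 × 96500 = 22910 C
t = Q / I = 22910 / 12.0 = 1909 s = 31.8 min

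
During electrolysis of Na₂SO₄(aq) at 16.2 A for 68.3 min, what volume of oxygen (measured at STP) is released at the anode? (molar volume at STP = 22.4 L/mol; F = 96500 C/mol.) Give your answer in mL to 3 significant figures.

3850 mL

Charge passed = 16.2 × 4098 = 66390 C
n(e⁻) = Q/F = 66390/96500 = 0.6880 mol
2H₂O → O₂ + 4H⁺ + 4e⁻, so n(O₂) = 0.6880 / 4 = 0.1720 mol
V = 0.1720 × 22.4 = 3.853 L
= 3850 mL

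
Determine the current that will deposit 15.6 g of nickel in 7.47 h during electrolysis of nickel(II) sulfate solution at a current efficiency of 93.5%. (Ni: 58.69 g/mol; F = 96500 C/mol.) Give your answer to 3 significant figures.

2.04 A

n(Ni) = 15.6 / 58.69 = 0.2658 mol
Ni²⁺ + 2e⁻ → Ni, so n(e⁻) = 2 × 0.2658 = 0.5316 mol
Q = 0.5316 × 96500 / 0.935 = 54870 C
I = Q / t = 54870 / 26892 s = 2.04 A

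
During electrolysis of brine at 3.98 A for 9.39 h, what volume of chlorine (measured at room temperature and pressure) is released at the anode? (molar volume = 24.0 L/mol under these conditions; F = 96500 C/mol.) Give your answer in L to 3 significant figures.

Charge passed = 3.98 × 33804 = 1.345×10^5 C
n(e⁻) = 1.345×10^5 / 96500 = 1.394 mol
2Cl⁻ → Cl₂ + 2e⁻, so n(Cl₂) = 1.394 / 2 = 0.6970 mol
V = 0.6970 × 24.0 = 16.73 L

16.7 L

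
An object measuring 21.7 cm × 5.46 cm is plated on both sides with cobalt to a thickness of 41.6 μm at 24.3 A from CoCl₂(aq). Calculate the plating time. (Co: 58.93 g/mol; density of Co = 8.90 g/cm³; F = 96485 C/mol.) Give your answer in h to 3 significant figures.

Plated area = 2 × 21.7 × 5.46 = 237.0 cm²
Volume = 237.0 × 41.6×10⁻⁴ cm = 0.9859 cm³
m(Co) = 0.9859 × 8.90 = 8.775 g
n(Co) = 8.775 / 58.93 = 0.1489 mol; n(e⁻) = 2 × 0.1489 = 0.2978 mol
Q = 0.2978 × 96485 = 28730 C
t = 28730 / 24.3 = 1182 s = 0.328 h

0.328 h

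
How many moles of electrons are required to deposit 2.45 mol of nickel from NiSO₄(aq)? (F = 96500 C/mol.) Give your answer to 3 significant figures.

Ni²⁺ + 2e⁻ → Ni, so n(e⁻) = 2 × 2.45 = 4.900 mol

4.90 mol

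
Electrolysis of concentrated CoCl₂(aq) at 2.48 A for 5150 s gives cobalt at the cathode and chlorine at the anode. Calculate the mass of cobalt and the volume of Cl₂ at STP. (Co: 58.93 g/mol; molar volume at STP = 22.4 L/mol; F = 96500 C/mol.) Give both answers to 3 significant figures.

Q = 2.48 × 5150 = 12770 C; n(e⁻) = 12770 / 96500 = 0.1323 mol
Cathode: Co²⁺ + 2e⁻ → Co → n(Co) = 0.1323/2 = 0.06615 mol → 3.90 g
Anode: 2Cl⁻ → Cl₂ + 2e⁻ → n(Cl₂) = 0.1323/2 = 0.06615 mol → 1.48 L

3.90 g Co; 1.48 L Cl₂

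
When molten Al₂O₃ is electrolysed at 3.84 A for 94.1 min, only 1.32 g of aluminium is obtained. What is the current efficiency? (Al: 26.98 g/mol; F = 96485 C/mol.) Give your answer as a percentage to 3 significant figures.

65.3%

Q = 3.84 × 5646 = 21680 C
n(e⁻) = 21680 / 96485 = 0.2247 mol
Al³⁺ + 3e⁻ → Al, so theoretical n(Al) = 0.07490 mol → 2.021 g
Efficiency = 1.32 / 2.021 = 0.6531 = 65.3%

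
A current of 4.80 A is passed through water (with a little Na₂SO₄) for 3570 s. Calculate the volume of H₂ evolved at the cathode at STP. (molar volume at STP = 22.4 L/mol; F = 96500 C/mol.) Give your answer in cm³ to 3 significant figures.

Charge passed = 4.80 × 3570 = 17140 C
n(e⁻) = 17140 / 96500 = 0.1776 mol
2H⁺ + 2e⁻ → H₂, so n(H₂) = 0.1776 / 2 = 0.08880 mol
V = 0.08880 × 22.4 = 1.989 L
= 1990 cm³

1990 cm³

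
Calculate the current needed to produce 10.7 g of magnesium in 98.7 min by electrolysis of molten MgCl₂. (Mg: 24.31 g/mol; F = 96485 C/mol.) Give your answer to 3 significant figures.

n(Mg) = 10.7 / 24.31 = 0.4401 mol
Mg²⁺ + 2e⁻ → Mg, so n(e⁻) = 2 × 0.4401 = 0.8802 mol
Q = 0.8802 × 96485 = 84930 C
I = Q / t = 84930 / 5922 s = 14.3 A

14.3 A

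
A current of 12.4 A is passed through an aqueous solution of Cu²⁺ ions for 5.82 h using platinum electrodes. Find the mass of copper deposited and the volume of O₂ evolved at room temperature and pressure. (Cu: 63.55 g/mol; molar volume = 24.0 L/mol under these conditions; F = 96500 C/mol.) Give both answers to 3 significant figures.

Q = 12.4 × 20952 = 2.598×10^5 C; n(e⁻) = 2.598×10^5 / 96500 = 2.692 mol
Cathode: Cu²⁺ + 2e⁻ → Cu → n(Cu) = 2.692/2 = 1.346 mol → 85.5 g
Anode: 2H₂O → O₂ + 4H⁺ + 4e⁻ → n(O₂) = 2.692/4 = 0.6730 mol → 16.2 L

85.5 g Cu; 16.2 L O₂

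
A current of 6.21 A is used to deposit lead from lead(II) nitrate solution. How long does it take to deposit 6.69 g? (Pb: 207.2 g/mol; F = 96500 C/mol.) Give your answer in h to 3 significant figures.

0.279 h

n(Pb) = 6.69 / 207.2 = 0.03229 mol
Pb²⁺ + 2e⁻ → Pb, so n(e⁻) = 2 × 0.03229 = 0.06458 mol
Q = 0.06458 × 96500 = 6232 C
t = Q / I = 6232 / 6.21 = 1004 s = 0.279 h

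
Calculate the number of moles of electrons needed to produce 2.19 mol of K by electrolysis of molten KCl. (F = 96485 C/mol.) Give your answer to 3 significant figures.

2.19 mol

K⁺ + e⁻ → K, so n(e⁻) = 1 × 2.19 = 2.190 mol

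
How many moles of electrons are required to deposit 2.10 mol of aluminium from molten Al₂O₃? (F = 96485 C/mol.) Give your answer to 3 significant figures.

6.30 mol

Al³⁺ + 3e⁻ → Al, so n(e⁻) = 3 × 2.10 = 6.300 mol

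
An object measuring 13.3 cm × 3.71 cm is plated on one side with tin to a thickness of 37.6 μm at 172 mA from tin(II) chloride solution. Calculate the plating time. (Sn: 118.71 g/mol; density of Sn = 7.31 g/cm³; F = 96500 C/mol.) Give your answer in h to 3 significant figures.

Plated area = 13.3 × 3.71 = 49.34 cm²
Volume = 49.34 × 37.6×10⁻⁴ cm = 0.1855 cm³
m(Sn) = 0.1855 × 7.31 = 1.356 g
n(Sn) = 1.356 / 118.71 = 0.01142 mol; n(e⁻) = 2 × 0.01142 = 0.02284 mol
Q = 0.02284 × 96500 = 2204 C
t = 2204 / 0.172 = 12810 s = 3.56 h

3.56 h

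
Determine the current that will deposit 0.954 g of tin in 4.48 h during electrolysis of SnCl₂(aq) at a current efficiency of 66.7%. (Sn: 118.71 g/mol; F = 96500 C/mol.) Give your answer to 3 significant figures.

n(Sn) = 0.954 / 118.71 = 0.008036 mol
Sn²⁺ + 2e⁻ → Sn, so n(e⁻) = 2 × 0.008036 = 0.01607 mol
Q = 0.01607 × 96500 / 0.667 = 2325 C
I = Q / t = 2325 / 16128 s = 0.144 A

0.144 A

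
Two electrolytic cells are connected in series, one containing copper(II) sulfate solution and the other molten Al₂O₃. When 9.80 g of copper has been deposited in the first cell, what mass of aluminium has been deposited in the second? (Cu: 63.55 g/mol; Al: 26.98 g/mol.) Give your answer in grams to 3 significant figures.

2.77 g

n(Cu) = 9.80 / 63.55 = 0.1542 mol
Cu²⁺ + 2e⁻ → Cu, so n(e⁻) = 2 × 0.1542 = 0.3084 mol
The cells are in series, so the same charge (and hence the same n(e⁻) = 0.3084 mol) passes through both.
Al³⁺ + 3e⁻ → Al, so n(Al) = 0.3084 / 3 = 0.1028 mol
m(Al) = 0.1028 × 26.98 = 2.77 g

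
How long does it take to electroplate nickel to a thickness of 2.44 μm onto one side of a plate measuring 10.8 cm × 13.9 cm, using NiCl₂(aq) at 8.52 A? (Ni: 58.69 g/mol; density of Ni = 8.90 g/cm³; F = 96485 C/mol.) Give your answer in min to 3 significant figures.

2.10 min

Plated area = 10.8 × 13.9 = 150.1 cm²
Volume = 150.1 × 2.44×10⁻⁴ cm = 0.03662 cm³
m(Ni) = 0.03662 × 8.90 = 0.3259 g
n(Ni) = 0.3259 / 58.69 = 0.005553 mol; n(e⁻) = 2 × 0.005553 = 0.01111 mol
Q = 0.01111 × 96485 = 1072 C
t = 1072 / 8.52 = 125.8 s = 2.10 min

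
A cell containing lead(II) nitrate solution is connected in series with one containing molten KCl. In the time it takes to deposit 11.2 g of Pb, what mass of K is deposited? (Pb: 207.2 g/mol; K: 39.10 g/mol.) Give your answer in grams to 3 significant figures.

n(Pb) = 11.2 / 207.2 = 0.05405 mol
Pb²⁺ + 2e⁻ → Pb, so n(e⁻) = 2 × 0.05405 = 0.1081 mol
Same current for the same time ⇒ same n(e⁻) = 0.1081 mol in both cells.
K⁺ + e⁻ → K, so n(K) = 0.1081 mol
m(K) = 0.1081 × 39.10 = 4.23 g

4.23 g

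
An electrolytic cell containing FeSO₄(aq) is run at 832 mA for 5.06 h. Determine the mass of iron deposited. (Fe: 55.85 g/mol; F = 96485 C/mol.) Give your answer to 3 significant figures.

Charge passed = 0.832 × 18216 = 15160 C
n(e⁻) = 15160 / 96485 = 0.1571 mol
Fe²⁺ + 2e⁻ → Fe, so n(Fe) = 0.1571 / 2 = 0.07855 mol
m = 0.07855 × 55.85 = 4.39 g

4.39 g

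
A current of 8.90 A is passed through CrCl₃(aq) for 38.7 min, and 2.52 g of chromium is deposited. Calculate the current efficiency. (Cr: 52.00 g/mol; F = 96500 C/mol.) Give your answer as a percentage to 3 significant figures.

Q = 8.90 × 2322 = 20670 C
n(e⁻) = 20670 / 96500 = 0.2142 mol
Cr³⁺ + 3e⁻ → Cr, so theoretical n(Cr) = 0.07140 mol → 3.713 g
Efficiency = 2.52 / 3.713 = 0.6787 = 67.9%

67.9%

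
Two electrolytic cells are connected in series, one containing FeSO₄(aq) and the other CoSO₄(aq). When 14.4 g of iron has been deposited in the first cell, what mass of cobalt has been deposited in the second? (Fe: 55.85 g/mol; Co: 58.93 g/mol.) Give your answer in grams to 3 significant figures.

15.2 g

n(Fe) = 14.4 / 55.85 = 0.2578 mol
Fe²⁺ + 2e⁻ → Fe, so n(e⁻) = 2 × 0.2578 = 0.5156 mol
In series, the same 0.5156 mol of electrons flows through the second cell.
Co²⁺ + 2e⁻ → Co, so n(Co) = 0.5156 / 2 = 0.2578 mol
m(Co) = 0.2578 × 58.93 = 15.2 g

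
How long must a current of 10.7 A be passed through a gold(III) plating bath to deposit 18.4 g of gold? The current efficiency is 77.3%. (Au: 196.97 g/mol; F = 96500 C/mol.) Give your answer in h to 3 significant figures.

0.908 h

n(Au) = 18.4 / 196.97 = 0.09342 mol
Au³⁺ + 3e⁻ → Au, so n(e⁻) = 3 × 0.09342 = 0.2803 mol
Q = 0.2803 × 96500 / 0.773 = 34990 C
t = Q / I = 34990 / 10.7 = 3270 s = 0.908 h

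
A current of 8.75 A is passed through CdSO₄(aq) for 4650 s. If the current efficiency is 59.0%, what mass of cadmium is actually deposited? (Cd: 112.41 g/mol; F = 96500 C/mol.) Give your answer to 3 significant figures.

Q = 8.75 × 4650 = 40690 C
n(e⁻) = 40690 / 96500 = 0.4217 mol
Cd²⁺ + 2e⁻ → Cd, so theoretical m(Cd) = 0.2109 × 112.41 = 23.71 g
Actual mass = 59.0% × 23.71 = 14.0 g

14.0 g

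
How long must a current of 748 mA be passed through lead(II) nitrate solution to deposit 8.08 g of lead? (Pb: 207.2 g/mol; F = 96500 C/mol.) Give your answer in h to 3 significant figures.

2.79 h

n(Pb) = 8.08 / 207.2 = 0.03900 mol
Pb²⁺ + 2e⁻ → Pb, so n(e⁻) = 2 × 0.03900 = 0.07800 mol
Q = 0.07800 × 96500 = 7527 C
t = Q / I = 7527 / 0.748 = 10060 s = 2.79 h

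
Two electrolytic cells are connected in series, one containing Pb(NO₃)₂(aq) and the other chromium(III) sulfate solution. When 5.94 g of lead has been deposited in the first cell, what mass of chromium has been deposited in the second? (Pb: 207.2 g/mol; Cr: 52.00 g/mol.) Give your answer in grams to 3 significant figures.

n(Pb) = 5.94 / 207.2 = 0.02867 mol
Pb²⁺ + 2e⁻ → Pb, so n(e⁻) = 2 × 0.02867 = 0.05734 mol
Since the cells are in series, n(e⁻) in the Cr cell is also 0.05734 mol.
Cr³⁺ + 3e⁻ → Cr, so n(Cr) = 0.05734 / 3 = 0.01911 mol
m(Cr) = 0.01911 × 52.00 = 0.994 g

0.994 g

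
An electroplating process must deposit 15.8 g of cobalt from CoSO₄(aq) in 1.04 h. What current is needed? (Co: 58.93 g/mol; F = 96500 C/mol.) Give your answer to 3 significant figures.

13.8 A

n(Co) = 15.8 / 58.93 = 0.2681 mol
Co²⁺ + 2e⁻ → Co, so n(e⁻) = 2 × 0.2681 = 0.5362 mol
Q = 0.5362 × 96500 = 51740 C
I = Q / t = 51740 / 3744 s = 13.8 A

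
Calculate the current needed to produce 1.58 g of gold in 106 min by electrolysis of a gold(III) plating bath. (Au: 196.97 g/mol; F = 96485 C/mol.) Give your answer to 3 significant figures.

n(Au) = 1.58 / 196.97 = 0.008022 mol
Au³⁺ + 3e⁻ → Au, so n(e⁻) = 3 × 0.008022 = 0.02407 mol
Q = 0.02407 × 96485 = 2322 C
I = Q / t = 2322 / 6360 s = 0.365 A

0.365 A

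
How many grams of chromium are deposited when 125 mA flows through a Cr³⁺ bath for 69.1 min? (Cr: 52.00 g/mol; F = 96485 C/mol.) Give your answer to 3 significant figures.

Charge passed = 0.125 × 4146 = 518.3 C
Moles of electrons = 518.3 / 96485 = 0.005372 mol
Cr³⁺ + 3e⁻ → Cr, so n(Cr) = 0.005372 / 3 = 0.001791 mol
m = 0.001791 × 52.00 = 0.0931 g

0.0931 g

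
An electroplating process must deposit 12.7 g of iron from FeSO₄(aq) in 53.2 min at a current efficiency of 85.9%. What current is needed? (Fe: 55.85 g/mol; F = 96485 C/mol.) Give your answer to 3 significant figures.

n(Fe) = 12.7 / 55.85 = 0.2274 mol
Fe²⁺ + 2e⁻ → Fe, so n(e⁻) = 2 × 0.2274 = 0.4548 mol
Q = 0.4548 × 96485 / 0.859 = 51080 C
I = Q / t = 51080 / 3192 s = 16.0 A

16.0 A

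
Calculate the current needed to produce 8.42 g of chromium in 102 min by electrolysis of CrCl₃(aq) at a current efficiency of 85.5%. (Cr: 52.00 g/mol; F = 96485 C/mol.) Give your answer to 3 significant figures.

8.96 A

n(Cr) = 8.42 / 52.00 = 0.1619 mol
Cr³⁺ + 3e⁻ → Cr, so n(e⁻) = 3 × 0.1619 = 0.4857 mol
Q = 0.4857 × 96485 / 0.855 = 54810 C
I = Q / t = 54810 / 6120 s = 8.96 A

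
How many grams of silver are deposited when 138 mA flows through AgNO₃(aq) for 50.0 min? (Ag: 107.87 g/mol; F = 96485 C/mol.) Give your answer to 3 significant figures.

Q = 0.138 A × 3000 s = 414.0 C
n(e⁻) = Q/F = 414.0/96485 = 0.004291 mol
Ag⁺ + e⁻ → Ag, so n(Ag) = 0.004291 mol
m = 0.004291 × 107.87 = 0.463 g

0.463 g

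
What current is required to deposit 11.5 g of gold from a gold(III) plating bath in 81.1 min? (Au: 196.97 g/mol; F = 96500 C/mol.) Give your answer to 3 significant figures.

3.47 A

n(Au) = 11.5 / 196.97 = 0.05838 mol
Au³⁺ + 3e⁻ → Au, so n(e⁻) = 3 × 0.05838 = 0.1751 mol
Q = 0.1751 × 96500 = 16900 C
I = Q / t = 16900 / 4866 s = 3.47 A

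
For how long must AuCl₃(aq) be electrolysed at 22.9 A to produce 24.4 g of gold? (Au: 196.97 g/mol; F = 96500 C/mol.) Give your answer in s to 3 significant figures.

1570 s

n(Au) = 24.4 / 196.97 = 0.1239 mol
Au³⁺ + 3e⁻ → Au, so n(e⁻) = 3 × 0.1239 = 0.3717 mol
Q = 0.3717 × 96500 = 35870 C
t = Q / I = 35870 / 22.9 = 1566 s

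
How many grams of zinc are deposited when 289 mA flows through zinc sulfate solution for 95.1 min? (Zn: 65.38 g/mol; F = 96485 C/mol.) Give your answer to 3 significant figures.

Q = It = 0.289 × 5706 = 1649 C
n(e⁻) = Q/F = 1649/96485 = 0.01709 mol
Zn²⁺ + 2e⁻ → Zn, so n(Zn) = 0.01709 / 2 = 0.008545 mol
m = 0.008545 × 65.38 = 0.559 g

0.559 g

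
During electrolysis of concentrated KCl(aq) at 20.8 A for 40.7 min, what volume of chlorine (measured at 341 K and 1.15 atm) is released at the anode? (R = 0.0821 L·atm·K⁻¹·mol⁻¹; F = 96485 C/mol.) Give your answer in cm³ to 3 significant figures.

Q = It = 20.8 × 2442 = 50790 C
Moles of electrons = 50790 / 96485 = 0.5264 mol
2Cl⁻ → Cl₂ + 2e⁻, so n(Cl₂) = 0.5264 / 2 = 0.2632 mol
V = nRT/P = 0.2632 × 0.0821 × 341 / 1.15 = 6.407 L
= 6410 cm³

6410 cm³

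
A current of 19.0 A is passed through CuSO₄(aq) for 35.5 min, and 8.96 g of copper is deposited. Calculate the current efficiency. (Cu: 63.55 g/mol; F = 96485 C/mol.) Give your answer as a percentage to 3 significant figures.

67.2%

Q = 19.0 × 2130 = 40470 C
n(e⁻) = 40470 / 96485 = 0.4194 mol
Cu²⁺ + 2e⁻ → Cu, so theoretical n(Cu) = 0.2097 mol → 13.33 g
Efficiency = 8.96 / 13.33 = 0.6722 = 67.2%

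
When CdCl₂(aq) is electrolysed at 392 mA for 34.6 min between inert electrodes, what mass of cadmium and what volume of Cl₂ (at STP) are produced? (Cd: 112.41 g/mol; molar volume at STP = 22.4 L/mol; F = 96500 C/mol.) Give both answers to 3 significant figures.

0.474 g Cd; 0.0945 L Cl₂

Q = 0.392 × 2076 = 813.8 C; n(e⁻) = 813.8 / 96500 = 0.008433 mol
Cathode: Cd²⁺ + 2e⁻ → Cd → n(Cd) = 0.008433/2 = 0.004217 mol → 0.474 g
Anode: 2Cl⁻ → Cl₂ + 2e⁻ → n(Cl₂) = 0.008433/2 = 0.004217 mol → 0.0945 L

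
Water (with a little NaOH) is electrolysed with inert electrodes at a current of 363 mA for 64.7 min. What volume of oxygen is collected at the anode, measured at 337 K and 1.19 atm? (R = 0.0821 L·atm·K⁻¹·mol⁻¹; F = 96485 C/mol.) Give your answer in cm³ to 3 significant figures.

Q = It = 0.363 × 3882 = 1409 C
n(e⁻) = 1409 / 96485 = 0.01460 mol
2H₂O → O₂ + 4H⁺ + 4e⁻, so n(O₂) = 0.01460 / 4 = 0.003650 mol
V = nRT/P = 0.003650 × 0.0821 × 337 / 1.19 = 0.08486 L
= 84.9 cm³

84.9 cm³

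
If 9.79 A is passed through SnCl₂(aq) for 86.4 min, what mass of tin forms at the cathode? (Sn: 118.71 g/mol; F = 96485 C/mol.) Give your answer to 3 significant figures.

Q = 9.79 A × 5184 s = 50750 C
n(e⁻) = 50750 / 96485 = 0.5260 mol
Sn²⁺ + 2e⁻ → Sn, so n(Sn) = 0.5260 / 2 = 0.2630 mol
m = 0.2630 × 118.71 = 31.2 g

31.2 g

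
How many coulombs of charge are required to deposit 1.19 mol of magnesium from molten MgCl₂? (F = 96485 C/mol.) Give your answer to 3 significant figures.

2.30×10^5 C

Mg²⁺ + 2e⁻ → Mg, so n(e⁻) = 2 × 1.19 = 2.380 mol
Q = 2.380 × 96485 = 2.296×10^5 C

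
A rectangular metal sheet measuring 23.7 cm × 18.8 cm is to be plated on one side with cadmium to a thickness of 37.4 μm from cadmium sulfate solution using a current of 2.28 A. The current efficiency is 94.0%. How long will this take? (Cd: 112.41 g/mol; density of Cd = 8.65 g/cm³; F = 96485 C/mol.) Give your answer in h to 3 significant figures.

Plated area = 23.7 × 18.8 = 445.6 cm²
Volume = 445.6 × 37.4×10⁻⁴ cm = 1.667 cm³
m(Cd) = 1.667 × 8.65 = 14.42 g
n(Cd) = 14.42 / 112.41 = 0.1283 mol; n(e⁻) = 2 × 0.1283 = 0.2566 mol
Q = 0.2566 × 96485 / 0.940 = 26340 C
t = 26340 / 2.28 = 11550 s = 3.21 h

3.21 h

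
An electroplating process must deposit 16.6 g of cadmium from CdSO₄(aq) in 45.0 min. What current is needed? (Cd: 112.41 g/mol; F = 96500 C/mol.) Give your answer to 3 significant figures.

10.6 A

n(Cd) = 16.6 / 112.41 = 0.1477 mol
Cd²⁺ + 2e⁻ → Cd, so n(e⁻) = 2 × 0.1477 = 0.2954 mol
Q = 0.2954 × 96500 = 28510 C
I = Q / t = 28510 / 2700 s = 10.6 A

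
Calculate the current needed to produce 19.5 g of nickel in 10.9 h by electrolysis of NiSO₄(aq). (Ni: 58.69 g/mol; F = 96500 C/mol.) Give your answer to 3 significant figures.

1.63 A

n(Ni) = 19.5 / 58.69 = 0.3323 mol
Ni²⁺ + 2e⁻ → Ni, so n(e⁻) = 2 × 0.3323 = 0.6646 mol
Q = 0.6646 × 96500 = 64130 C
I = Q / t = 64130 / 39240 s = 1.63 A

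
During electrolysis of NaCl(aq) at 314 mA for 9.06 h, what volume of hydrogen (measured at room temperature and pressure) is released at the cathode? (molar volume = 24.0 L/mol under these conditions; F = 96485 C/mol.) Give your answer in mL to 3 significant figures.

Q = 0.314 A × 32616 s = 10240 C
n(e⁻) = Q/F = 10240/96485 = 0.1061 mol
2H⁺ + 2e⁻ → H₂, so n(H₂) = 0.1061 / 2 = 0.05305 mol
V = 0.05305 × 24.0 = 1.273 L
= 1270 mL

1270 mL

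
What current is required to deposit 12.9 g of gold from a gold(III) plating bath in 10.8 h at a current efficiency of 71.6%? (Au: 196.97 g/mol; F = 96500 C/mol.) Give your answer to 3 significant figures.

0.681 A

n(Au) = 12.9 / 196.97 = 0.06549 mol
Au³⁺ + 3e⁻ → Au, so n(e⁻) = 3 × 0.06549 = 0.1965 mol
Q = 0.1965 × 96500 / 0.716 = 26480 C
I = Q / t = 26480 / 38880 s = 0.681 A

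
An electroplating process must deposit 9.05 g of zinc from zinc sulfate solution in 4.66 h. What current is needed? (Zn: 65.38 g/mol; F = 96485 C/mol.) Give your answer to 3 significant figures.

1.59 A

n(Zn) = 9.05 / 65.38 = 0.1384 mol
Zn²⁺ + 2e⁻ → Zn, so n(e⁻) = 2 × 0.1384 = 0.2768 mol
Q = 0.2768 × 96485 = 26710 C
I = Q / t = 26710 / 16776 s = 1.59 A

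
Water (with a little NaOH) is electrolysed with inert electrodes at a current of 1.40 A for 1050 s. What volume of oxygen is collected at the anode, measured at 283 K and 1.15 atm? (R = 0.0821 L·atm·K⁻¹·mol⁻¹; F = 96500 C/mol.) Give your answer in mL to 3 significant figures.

76.9 mL

Q = 1.40 A × 1050 s = 1470 C
n(e⁻) = 1470 / 96500 = 0.01523 mol
2H₂O → O₂ + 4H⁺ + 4e⁻, so n(O₂) = 0.01523 / 4 = 0.003808 mol
V = nRT/P = 0.003808 × 0.0821 × 283 / 1.15 = 0.07694 L
= 76.9 mL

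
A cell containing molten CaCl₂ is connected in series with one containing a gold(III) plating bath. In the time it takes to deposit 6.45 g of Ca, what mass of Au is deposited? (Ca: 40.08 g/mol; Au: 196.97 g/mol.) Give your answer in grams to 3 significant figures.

21.1 g

n(Ca) = 6.45 / 40.08 = 0.1609 mol
Ca²⁺ + 2e⁻ → Ca, so n(e⁻) = 2 × 0.1609 = 0.3218 mol
Since the cells are in series, n(e⁻) in the Au cell is also 0.3218 mol.
Au³⁺ + 3e⁻ → Au, so n(Au) = 0.3218 / 3 = 0.1073 mol
m(Au) = 0.1073 × 196.97 = 21.1 g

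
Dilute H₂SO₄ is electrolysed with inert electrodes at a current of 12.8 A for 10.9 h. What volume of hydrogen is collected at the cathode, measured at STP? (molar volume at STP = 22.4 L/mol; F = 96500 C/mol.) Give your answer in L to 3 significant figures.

58.3 L

Q = It = 12.8 × 39240 = 5.023×10^5 C
n(e⁻) = 5.023×10^5 / 96500 = 5.205 mol
2H⁺ + 2e⁻ → H₂, so n(H₂) = 5.205 / 2 = 2.603 mol
V = 2.603 × 22.4 = 58.31 L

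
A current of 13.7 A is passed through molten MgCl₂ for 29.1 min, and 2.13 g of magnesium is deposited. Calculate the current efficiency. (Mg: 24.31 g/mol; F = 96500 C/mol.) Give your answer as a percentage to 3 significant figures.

70.7%

Q = 13.7 × 1746 = 23920 C
n(e⁻) = 23920 / 96500 = 0.2479 mol
Mg²⁺ + 2e⁻ → Mg, so theoretical n(Mg) = 0.1240 mol → 3.014 g
Efficiency = 2.13 / 3.014 = 0.7067 = 70.7%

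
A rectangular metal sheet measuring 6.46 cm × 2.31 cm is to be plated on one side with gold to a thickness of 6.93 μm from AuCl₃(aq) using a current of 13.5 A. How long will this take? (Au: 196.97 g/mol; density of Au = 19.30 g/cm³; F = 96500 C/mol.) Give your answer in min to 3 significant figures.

0.362 min

Plated area = 6.46 × 2.31 = 14.92 cm²
Volume = 14.92 × 6.93×10⁻⁴ cm = 0.01034 cm³
m(Au) = 0.01034 × 19.30 = 0.1996 g
n(Au) = 0.1996 / 196.97 = 0.001013 mol; n(e⁻) = 3 × 0.001013 = 0.003039 mol
Q = 0.003039 × 96500 = 293.3 C
t = 293.3 / 13.5 = 21.73 s = 0.362 min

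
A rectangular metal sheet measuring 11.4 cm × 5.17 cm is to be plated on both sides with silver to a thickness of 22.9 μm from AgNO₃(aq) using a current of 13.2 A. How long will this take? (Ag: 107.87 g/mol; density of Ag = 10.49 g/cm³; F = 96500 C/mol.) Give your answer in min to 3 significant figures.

Plated area = 2 × 11.4 × 5.17 = 117.9 cm²
Volume = 117.9 × 22.9×10⁻⁴ cm = 0.2700 cm³
m(Ag) = 0.2700 × 10.49 = 2.832 g
n(Ag) = 2.832 / 107.87 = 0.02625 mol; n(e⁻) = 0.02625 mol
Q = 0.02625 × 96500 = 2533 C
t = 2533 / 13.2 = 191.9 s = 3.20 min

3.20 min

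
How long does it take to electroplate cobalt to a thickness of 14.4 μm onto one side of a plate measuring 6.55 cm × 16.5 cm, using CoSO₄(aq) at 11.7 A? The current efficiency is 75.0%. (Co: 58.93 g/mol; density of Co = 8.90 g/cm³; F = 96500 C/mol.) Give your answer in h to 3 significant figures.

0.144 h

Plated area = 6.55 × 16.5 = 108.1 cm²
Volume = 108.1 × 14.4×10⁻⁴ cm = 0.1557 cm³
m(Co) = 0.1557 × 8.90 = 1.386 g
n(Co) = 1.386 / 58.93 = 0.02352 mol; n(e⁻) = 2 × 0.02352 = 0.04704 mol
Q = 0.04704 × 96500 / 0.750 = 6052 C
t = 6052 / 11.7 = 517.3 s = 0.144 h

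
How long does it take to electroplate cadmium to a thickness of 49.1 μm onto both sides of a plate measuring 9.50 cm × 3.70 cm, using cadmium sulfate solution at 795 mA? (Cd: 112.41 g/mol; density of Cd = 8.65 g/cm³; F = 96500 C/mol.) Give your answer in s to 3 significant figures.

Plated area = 2 × 9.50 × 3.70 = 70.30 cm²
Volume = 70.30 × 49.1×10⁻⁴ cm = 0.3452 cm³
m(Cd) = 0.3452 × 8.65 = 2.986 g
n(Cd) = 2.986 / 112.41 = 0.02656 mol; n(e⁻) = 2 × 0.02656 = 0.05312 mol
Q = 0.05312 × 96500 = 5126 C
t = 5126 / 0.795 = 6448 s

6450 s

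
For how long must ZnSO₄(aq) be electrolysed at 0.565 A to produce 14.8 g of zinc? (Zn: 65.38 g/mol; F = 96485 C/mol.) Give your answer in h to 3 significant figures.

21.5 h

n(Zn) = 14.8 / 65.38 = 0.2264 mol
Zn²⁺ + 2e⁻ → Zn, so n(e⁻) = 2 × 0.2264 = 0.4528 mol
Q = 0.4528 × 96485 = 43690 C
t = Q / I = 43690 / 0.565 = 77330 s = 21.5 h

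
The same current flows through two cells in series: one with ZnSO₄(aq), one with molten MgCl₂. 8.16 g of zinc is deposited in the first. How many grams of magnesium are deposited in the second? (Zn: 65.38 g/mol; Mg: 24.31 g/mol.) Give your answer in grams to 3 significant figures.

n(Zn) = 8.16 / 65.38 = 0.1248 mol
Zn²⁺ + 2e⁻ → Zn, so n(e⁻) = 2 × 0.1248 = 0.2496 mol
Same current for the same time ⇒ same n(e⁻) = 0.2496 mol in both cells.
Mg²⁺ + 2e⁻ → Mg, so n(Mg) = 0.2496 / 2 = 0.1248 mol
m(Mg) = 0.1248 × 24.31 = 3.03 g

3.03 g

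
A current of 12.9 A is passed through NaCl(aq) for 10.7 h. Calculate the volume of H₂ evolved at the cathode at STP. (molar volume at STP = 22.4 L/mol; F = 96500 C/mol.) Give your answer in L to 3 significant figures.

57.7 L

Charge passed = 12.9 × 38520 = 4.969×10^5 C
n(e⁻) = Q/F = 4.969×10^5/96500 = 5.149 mol
2H⁺ + 2e⁻ → H₂, so n(H₂) = 5.149 / 2 = 2.575 mol
V = 2.575 × 22.4 = 57.68 L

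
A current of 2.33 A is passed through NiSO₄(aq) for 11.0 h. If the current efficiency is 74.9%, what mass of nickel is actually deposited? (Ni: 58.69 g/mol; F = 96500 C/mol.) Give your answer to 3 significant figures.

Q = 2.33 × 39600 = 92270 C
n(e⁻) = 92270 / 96500 = 0.9562 mol
Ni²⁺ + 2e⁻ → Ni, so theoretical m(Ni) = 0.4781 × 58.69 = 28.06 g
Actual mass = 74.9% × 28.06 = 21.0 g

21.0 g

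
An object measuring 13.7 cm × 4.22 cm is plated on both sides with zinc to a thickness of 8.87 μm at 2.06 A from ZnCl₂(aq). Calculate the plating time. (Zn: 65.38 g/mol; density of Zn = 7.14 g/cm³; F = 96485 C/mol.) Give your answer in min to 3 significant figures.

17.5 min

Plated area = 2 × 13.7 × 4.22 = 115.6 cm²
Volume = 115.6 × 8.87×10⁻⁴ cm = 0.1025 cm³
m(Zn) = 0.1025 × 7.14 = 0.7319 g
n(Zn) = 0.7319 / 65.38 = 0.01119 mol; n(e⁻) = 2 × 0.01119 = 0.02238 mol
Q = 0.02238 × 96485 = 2159 C
t = 2159 / 2.06 = 1048 s = 17.5 min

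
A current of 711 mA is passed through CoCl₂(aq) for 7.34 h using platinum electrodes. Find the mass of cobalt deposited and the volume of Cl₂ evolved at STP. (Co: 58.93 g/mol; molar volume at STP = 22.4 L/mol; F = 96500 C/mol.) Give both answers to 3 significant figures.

Q = 0.711 × 26424 = 18790 C; n(e⁻) = 18790 / 96500 = 0.1947 mol
Cathode: Co²⁺ + 2e⁻ → Co → n(Co) = 0.1947/2 = 0.09735 mol → 5.74 g
Anode: 2Cl⁻ → Cl₂ + 2e⁻ → n(Cl₂) = 0.1947/2 = 0.09735 mol → 2.18 L

5.74 g Co; 2.18 L Cl₂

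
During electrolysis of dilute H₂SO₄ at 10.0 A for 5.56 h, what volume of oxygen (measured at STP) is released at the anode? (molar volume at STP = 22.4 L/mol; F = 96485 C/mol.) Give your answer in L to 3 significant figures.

11.6 L

Q = It = 10.0 × 20016 = 2.002×10^5 C
Moles of electrons = 2.002×10^5 / 96485 = 2.075 mol
2H₂O → O₂ + 4H⁺ + 4e⁻, so n(O₂) = 2.075 / 4 = 0.5188 mol
V = 0.5188 × 22.4 = 11.62 L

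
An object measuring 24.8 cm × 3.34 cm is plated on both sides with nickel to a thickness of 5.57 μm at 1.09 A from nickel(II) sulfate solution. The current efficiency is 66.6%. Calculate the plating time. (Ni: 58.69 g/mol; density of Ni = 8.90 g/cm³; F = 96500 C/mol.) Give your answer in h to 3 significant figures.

1.03 h

Plated area = 2 × 24.8 × 3.34 = 165.7 cm²
Volume = 165.7 × 5.57×10⁻⁴ cm = 0.09229 cm³
m(Ni) = 0.09229 × 8.90 = 0.8214 g
n(Ni) = 0.8214 / 58.69 = 0.01400 mol; n(e⁻) = 2 × 0.01400 = 0.02800 mol
Q = 0.02800 × 96500 / 0.666 = 4057 C
t = 4057 / 1.09 = 3722 s = 1.03 h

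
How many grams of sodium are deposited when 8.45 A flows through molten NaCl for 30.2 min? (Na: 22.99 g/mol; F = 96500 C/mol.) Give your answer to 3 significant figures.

Q = 8.45 A × 1812 s = 15310 C
n(e⁻) = 15310 / 96500 = 0.1587 mol
Na⁺ + e⁻ → Na, so n(Na) = 0.1587 mol
m = 0.1587 × 22.99 = 3.65 g

3.65 g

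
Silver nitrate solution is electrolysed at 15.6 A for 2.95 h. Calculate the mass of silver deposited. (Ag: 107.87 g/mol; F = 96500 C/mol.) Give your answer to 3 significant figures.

185 g

Q = 15.6 A × 10620 s = 1.657×10^5 C
n(e⁻) = 1.657×10^5 / 96500 = 1.717 mol
Ag⁺ + e⁻ → Ag, so n(Ag) = 1.717 mol
m = 1.717 × 107.87 = 185 g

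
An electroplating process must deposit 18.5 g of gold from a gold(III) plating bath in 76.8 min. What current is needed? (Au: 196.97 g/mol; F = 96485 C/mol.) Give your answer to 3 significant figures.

5.90 A

n(Au) = 18.5 / 196.97 = 0.09392 mol
Au³⁺ + 3e⁻ → Au, so n(e⁻) = 3 × 0.09392 = 0.2818 mol
Q = 0.2818 × 96485 = 27190 C
I = Q / t = 27190 / 4608 s = 5.90 A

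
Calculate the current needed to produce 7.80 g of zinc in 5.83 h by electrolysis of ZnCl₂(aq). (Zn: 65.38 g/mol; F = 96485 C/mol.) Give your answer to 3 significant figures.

1.10 A

n(Zn) = 7.80 / 65.38 = 0.1193 mol
Zn²⁺ + 2e⁻ → Zn, so n(e⁻) = 2 × 0.1193 = 0.2386 mol
Q = 0.2386 × 96485 = 23020 C
I = Q / t = 23020 / 20988 s = 1.10 A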